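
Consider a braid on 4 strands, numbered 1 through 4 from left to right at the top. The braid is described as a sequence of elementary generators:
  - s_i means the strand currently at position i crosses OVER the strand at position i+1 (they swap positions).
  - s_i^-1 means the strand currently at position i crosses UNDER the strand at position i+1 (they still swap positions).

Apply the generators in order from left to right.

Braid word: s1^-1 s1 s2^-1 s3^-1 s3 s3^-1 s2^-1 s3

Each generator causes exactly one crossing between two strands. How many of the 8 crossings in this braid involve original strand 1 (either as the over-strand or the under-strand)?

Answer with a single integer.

Answer: 2

Derivation:
Gen 1: crossing 1x2. Involves strand 1? yes. Count so far: 1
Gen 2: crossing 2x1. Involves strand 1? yes. Count so far: 2
Gen 3: crossing 2x3. Involves strand 1? no. Count so far: 2
Gen 4: crossing 2x4. Involves strand 1? no. Count so far: 2
Gen 5: crossing 4x2. Involves strand 1? no. Count so far: 2
Gen 6: crossing 2x4. Involves strand 1? no. Count so far: 2
Gen 7: crossing 3x4. Involves strand 1? no. Count so far: 2
Gen 8: crossing 3x2. Involves strand 1? no. Count so far: 2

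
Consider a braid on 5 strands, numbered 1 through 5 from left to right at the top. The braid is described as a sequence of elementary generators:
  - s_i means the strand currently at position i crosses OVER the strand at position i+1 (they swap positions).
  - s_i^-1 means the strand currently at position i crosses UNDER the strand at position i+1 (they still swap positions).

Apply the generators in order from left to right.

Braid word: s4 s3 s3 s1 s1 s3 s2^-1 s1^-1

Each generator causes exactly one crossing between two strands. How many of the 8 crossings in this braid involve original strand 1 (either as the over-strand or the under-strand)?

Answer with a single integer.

Gen 1: crossing 4x5. Involves strand 1? no. Count so far: 0
Gen 2: crossing 3x5. Involves strand 1? no. Count so far: 0
Gen 3: crossing 5x3. Involves strand 1? no. Count so far: 0
Gen 4: crossing 1x2. Involves strand 1? yes. Count so far: 1
Gen 5: crossing 2x1. Involves strand 1? yes. Count so far: 2
Gen 6: crossing 3x5. Involves strand 1? no. Count so far: 2
Gen 7: crossing 2x5. Involves strand 1? no. Count so far: 2
Gen 8: crossing 1x5. Involves strand 1? yes. Count so far: 3

Answer: 3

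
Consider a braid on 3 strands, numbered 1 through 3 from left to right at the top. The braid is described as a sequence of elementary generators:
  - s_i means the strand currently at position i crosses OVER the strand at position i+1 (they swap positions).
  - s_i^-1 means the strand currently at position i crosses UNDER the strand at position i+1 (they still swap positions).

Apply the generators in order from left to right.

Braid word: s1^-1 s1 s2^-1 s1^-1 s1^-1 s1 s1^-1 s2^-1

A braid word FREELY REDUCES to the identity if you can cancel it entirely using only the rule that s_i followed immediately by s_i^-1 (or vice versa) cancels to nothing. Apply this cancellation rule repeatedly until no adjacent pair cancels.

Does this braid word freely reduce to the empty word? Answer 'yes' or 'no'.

Answer: no

Derivation:
Gen 1 (s1^-1): push. Stack: [s1^-1]
Gen 2 (s1): cancels prior s1^-1. Stack: []
Gen 3 (s2^-1): push. Stack: [s2^-1]
Gen 4 (s1^-1): push. Stack: [s2^-1 s1^-1]
Gen 5 (s1^-1): push. Stack: [s2^-1 s1^-1 s1^-1]
Gen 6 (s1): cancels prior s1^-1. Stack: [s2^-1 s1^-1]
Gen 7 (s1^-1): push. Stack: [s2^-1 s1^-1 s1^-1]
Gen 8 (s2^-1): push. Stack: [s2^-1 s1^-1 s1^-1 s2^-1]
Reduced word: s2^-1 s1^-1 s1^-1 s2^-1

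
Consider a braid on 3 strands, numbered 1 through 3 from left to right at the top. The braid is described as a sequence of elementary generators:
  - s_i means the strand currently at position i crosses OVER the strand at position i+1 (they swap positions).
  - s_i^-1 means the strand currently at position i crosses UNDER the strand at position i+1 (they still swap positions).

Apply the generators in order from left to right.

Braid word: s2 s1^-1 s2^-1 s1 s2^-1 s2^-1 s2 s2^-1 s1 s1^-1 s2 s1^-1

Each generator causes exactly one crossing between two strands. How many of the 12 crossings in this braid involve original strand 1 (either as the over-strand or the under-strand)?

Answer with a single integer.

Answer: 8

Derivation:
Gen 1: crossing 2x3. Involves strand 1? no. Count so far: 0
Gen 2: crossing 1x3. Involves strand 1? yes. Count so far: 1
Gen 3: crossing 1x2. Involves strand 1? yes. Count so far: 2
Gen 4: crossing 3x2. Involves strand 1? no. Count so far: 2
Gen 5: crossing 3x1. Involves strand 1? yes. Count so far: 3
Gen 6: crossing 1x3. Involves strand 1? yes. Count so far: 4
Gen 7: crossing 3x1. Involves strand 1? yes. Count so far: 5
Gen 8: crossing 1x3. Involves strand 1? yes. Count so far: 6
Gen 9: crossing 2x3. Involves strand 1? no. Count so far: 6
Gen 10: crossing 3x2. Involves strand 1? no. Count so far: 6
Gen 11: crossing 3x1. Involves strand 1? yes. Count so far: 7
Gen 12: crossing 2x1. Involves strand 1? yes. Count so far: 8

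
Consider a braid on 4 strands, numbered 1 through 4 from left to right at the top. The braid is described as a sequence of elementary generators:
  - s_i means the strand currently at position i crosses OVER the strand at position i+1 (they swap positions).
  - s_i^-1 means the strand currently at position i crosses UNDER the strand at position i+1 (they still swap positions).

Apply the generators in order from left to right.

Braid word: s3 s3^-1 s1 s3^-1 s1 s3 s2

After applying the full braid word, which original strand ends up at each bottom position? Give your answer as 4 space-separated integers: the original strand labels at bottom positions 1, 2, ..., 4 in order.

Answer: 1 3 2 4

Derivation:
Gen 1 (s3): strand 3 crosses over strand 4. Perm now: [1 2 4 3]
Gen 2 (s3^-1): strand 4 crosses under strand 3. Perm now: [1 2 3 4]
Gen 3 (s1): strand 1 crosses over strand 2. Perm now: [2 1 3 4]
Gen 4 (s3^-1): strand 3 crosses under strand 4. Perm now: [2 1 4 3]
Gen 5 (s1): strand 2 crosses over strand 1. Perm now: [1 2 4 3]
Gen 6 (s3): strand 4 crosses over strand 3. Perm now: [1 2 3 4]
Gen 7 (s2): strand 2 crosses over strand 3. Perm now: [1 3 2 4]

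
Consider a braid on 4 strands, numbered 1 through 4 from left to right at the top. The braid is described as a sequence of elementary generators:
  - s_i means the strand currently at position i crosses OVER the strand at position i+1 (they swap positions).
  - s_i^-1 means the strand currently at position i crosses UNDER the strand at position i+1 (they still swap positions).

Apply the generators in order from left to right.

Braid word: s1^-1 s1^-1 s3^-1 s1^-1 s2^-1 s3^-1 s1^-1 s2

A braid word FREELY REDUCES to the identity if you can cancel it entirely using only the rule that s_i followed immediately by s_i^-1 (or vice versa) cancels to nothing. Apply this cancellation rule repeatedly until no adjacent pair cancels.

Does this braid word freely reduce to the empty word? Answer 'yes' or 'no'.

Answer: no

Derivation:
Gen 1 (s1^-1): push. Stack: [s1^-1]
Gen 2 (s1^-1): push. Stack: [s1^-1 s1^-1]
Gen 3 (s3^-1): push. Stack: [s1^-1 s1^-1 s3^-1]
Gen 4 (s1^-1): push. Stack: [s1^-1 s1^-1 s3^-1 s1^-1]
Gen 5 (s2^-1): push. Stack: [s1^-1 s1^-1 s3^-1 s1^-1 s2^-1]
Gen 6 (s3^-1): push. Stack: [s1^-1 s1^-1 s3^-1 s1^-1 s2^-1 s3^-1]
Gen 7 (s1^-1): push. Stack: [s1^-1 s1^-1 s3^-1 s1^-1 s2^-1 s3^-1 s1^-1]
Gen 8 (s2): push. Stack: [s1^-1 s1^-1 s3^-1 s1^-1 s2^-1 s3^-1 s1^-1 s2]
Reduced word: s1^-1 s1^-1 s3^-1 s1^-1 s2^-1 s3^-1 s1^-1 s2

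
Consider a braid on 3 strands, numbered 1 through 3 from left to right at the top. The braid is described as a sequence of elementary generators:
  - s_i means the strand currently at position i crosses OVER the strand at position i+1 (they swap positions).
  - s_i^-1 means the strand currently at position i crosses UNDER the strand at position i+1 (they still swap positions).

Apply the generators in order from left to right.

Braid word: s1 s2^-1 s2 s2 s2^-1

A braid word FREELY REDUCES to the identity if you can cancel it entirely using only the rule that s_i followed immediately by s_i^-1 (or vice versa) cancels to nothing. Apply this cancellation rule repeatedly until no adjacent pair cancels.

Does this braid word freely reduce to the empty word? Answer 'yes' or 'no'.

Answer: no

Derivation:
Gen 1 (s1): push. Stack: [s1]
Gen 2 (s2^-1): push. Stack: [s1 s2^-1]
Gen 3 (s2): cancels prior s2^-1. Stack: [s1]
Gen 4 (s2): push. Stack: [s1 s2]
Gen 5 (s2^-1): cancels prior s2. Stack: [s1]
Reduced word: s1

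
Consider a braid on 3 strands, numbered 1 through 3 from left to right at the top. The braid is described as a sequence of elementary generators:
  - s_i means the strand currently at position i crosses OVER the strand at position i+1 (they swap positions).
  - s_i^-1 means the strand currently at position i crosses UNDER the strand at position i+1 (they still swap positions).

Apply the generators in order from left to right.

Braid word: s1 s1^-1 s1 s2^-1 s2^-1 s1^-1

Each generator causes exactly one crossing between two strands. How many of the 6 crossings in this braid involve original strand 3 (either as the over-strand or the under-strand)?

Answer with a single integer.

Answer: 2

Derivation:
Gen 1: crossing 1x2. Involves strand 3? no. Count so far: 0
Gen 2: crossing 2x1. Involves strand 3? no. Count so far: 0
Gen 3: crossing 1x2. Involves strand 3? no. Count so far: 0
Gen 4: crossing 1x3. Involves strand 3? yes. Count so far: 1
Gen 5: crossing 3x1. Involves strand 3? yes. Count so far: 2
Gen 6: crossing 2x1. Involves strand 3? no. Count so far: 2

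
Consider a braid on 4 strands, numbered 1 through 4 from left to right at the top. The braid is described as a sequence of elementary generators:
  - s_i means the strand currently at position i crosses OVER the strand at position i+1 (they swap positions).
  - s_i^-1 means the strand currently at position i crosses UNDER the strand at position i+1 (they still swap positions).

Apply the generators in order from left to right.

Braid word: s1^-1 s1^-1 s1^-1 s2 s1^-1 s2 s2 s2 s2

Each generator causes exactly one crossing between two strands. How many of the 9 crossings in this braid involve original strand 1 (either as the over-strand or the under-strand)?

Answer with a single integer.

Gen 1: crossing 1x2. Involves strand 1? yes. Count so far: 1
Gen 2: crossing 2x1. Involves strand 1? yes. Count so far: 2
Gen 3: crossing 1x2. Involves strand 1? yes. Count so far: 3
Gen 4: crossing 1x3. Involves strand 1? yes. Count so far: 4
Gen 5: crossing 2x3. Involves strand 1? no. Count so far: 4
Gen 6: crossing 2x1. Involves strand 1? yes. Count so far: 5
Gen 7: crossing 1x2. Involves strand 1? yes. Count so far: 6
Gen 8: crossing 2x1. Involves strand 1? yes. Count so far: 7
Gen 9: crossing 1x2. Involves strand 1? yes. Count so far: 8

Answer: 8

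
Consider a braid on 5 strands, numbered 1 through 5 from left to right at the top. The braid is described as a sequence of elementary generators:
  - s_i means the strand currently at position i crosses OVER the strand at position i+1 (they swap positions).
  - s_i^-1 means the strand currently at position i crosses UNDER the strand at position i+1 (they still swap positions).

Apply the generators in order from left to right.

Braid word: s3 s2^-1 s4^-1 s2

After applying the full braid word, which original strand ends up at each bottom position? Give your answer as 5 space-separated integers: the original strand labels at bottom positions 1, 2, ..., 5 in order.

Answer: 1 2 4 5 3

Derivation:
Gen 1 (s3): strand 3 crosses over strand 4. Perm now: [1 2 4 3 5]
Gen 2 (s2^-1): strand 2 crosses under strand 4. Perm now: [1 4 2 3 5]
Gen 3 (s4^-1): strand 3 crosses under strand 5. Perm now: [1 4 2 5 3]
Gen 4 (s2): strand 4 crosses over strand 2. Perm now: [1 2 4 5 3]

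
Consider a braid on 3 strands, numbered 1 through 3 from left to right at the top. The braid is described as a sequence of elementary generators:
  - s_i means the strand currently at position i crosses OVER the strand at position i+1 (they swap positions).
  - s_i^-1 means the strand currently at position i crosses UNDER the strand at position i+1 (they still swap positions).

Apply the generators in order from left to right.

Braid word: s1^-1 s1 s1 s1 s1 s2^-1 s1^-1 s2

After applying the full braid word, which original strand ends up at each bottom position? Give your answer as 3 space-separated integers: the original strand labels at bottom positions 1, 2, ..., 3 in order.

Gen 1 (s1^-1): strand 1 crosses under strand 2. Perm now: [2 1 3]
Gen 2 (s1): strand 2 crosses over strand 1. Perm now: [1 2 3]
Gen 3 (s1): strand 1 crosses over strand 2. Perm now: [2 1 3]
Gen 4 (s1): strand 2 crosses over strand 1. Perm now: [1 2 3]
Gen 5 (s1): strand 1 crosses over strand 2. Perm now: [2 1 3]
Gen 6 (s2^-1): strand 1 crosses under strand 3. Perm now: [2 3 1]
Gen 7 (s1^-1): strand 2 crosses under strand 3. Perm now: [3 2 1]
Gen 8 (s2): strand 2 crosses over strand 1. Perm now: [3 1 2]

Answer: 3 1 2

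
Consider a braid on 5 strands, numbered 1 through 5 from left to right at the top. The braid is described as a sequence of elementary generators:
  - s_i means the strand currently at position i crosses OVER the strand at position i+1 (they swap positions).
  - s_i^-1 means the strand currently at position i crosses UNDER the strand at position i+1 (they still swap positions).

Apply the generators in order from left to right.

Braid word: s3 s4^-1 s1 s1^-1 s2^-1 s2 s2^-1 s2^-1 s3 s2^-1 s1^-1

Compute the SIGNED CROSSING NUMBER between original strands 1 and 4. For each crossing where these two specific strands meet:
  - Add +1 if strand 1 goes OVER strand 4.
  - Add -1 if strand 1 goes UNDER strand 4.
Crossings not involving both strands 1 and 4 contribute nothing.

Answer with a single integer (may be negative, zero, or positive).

Answer: 0

Derivation:
Gen 1: crossing 3x4. Both 1&4? no. Sum: 0
Gen 2: crossing 3x5. Both 1&4? no. Sum: 0
Gen 3: crossing 1x2. Both 1&4? no. Sum: 0
Gen 4: crossing 2x1. Both 1&4? no. Sum: 0
Gen 5: crossing 2x4. Both 1&4? no. Sum: 0
Gen 6: crossing 4x2. Both 1&4? no. Sum: 0
Gen 7: crossing 2x4. Both 1&4? no. Sum: 0
Gen 8: crossing 4x2. Both 1&4? no. Sum: 0
Gen 9: crossing 4x5. Both 1&4? no. Sum: 0
Gen 10: crossing 2x5. Both 1&4? no. Sum: 0
Gen 11: crossing 1x5. Both 1&4? no. Sum: 0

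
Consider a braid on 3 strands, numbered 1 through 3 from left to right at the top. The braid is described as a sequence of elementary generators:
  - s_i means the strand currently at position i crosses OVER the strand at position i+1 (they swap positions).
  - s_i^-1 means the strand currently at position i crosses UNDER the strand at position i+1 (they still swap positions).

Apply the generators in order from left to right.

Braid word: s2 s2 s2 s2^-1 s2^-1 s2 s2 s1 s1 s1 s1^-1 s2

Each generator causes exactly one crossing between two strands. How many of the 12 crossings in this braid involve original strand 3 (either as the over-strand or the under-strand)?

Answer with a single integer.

Answer: 12

Derivation:
Gen 1: crossing 2x3. Involves strand 3? yes. Count so far: 1
Gen 2: crossing 3x2. Involves strand 3? yes. Count so far: 2
Gen 3: crossing 2x3. Involves strand 3? yes. Count so far: 3
Gen 4: crossing 3x2. Involves strand 3? yes. Count so far: 4
Gen 5: crossing 2x3. Involves strand 3? yes. Count so far: 5
Gen 6: crossing 3x2. Involves strand 3? yes. Count so far: 6
Gen 7: crossing 2x3. Involves strand 3? yes. Count so far: 7
Gen 8: crossing 1x3. Involves strand 3? yes. Count so far: 8
Gen 9: crossing 3x1. Involves strand 3? yes. Count so far: 9
Gen 10: crossing 1x3. Involves strand 3? yes. Count so far: 10
Gen 11: crossing 3x1. Involves strand 3? yes. Count so far: 11
Gen 12: crossing 3x2. Involves strand 3? yes. Count so far: 12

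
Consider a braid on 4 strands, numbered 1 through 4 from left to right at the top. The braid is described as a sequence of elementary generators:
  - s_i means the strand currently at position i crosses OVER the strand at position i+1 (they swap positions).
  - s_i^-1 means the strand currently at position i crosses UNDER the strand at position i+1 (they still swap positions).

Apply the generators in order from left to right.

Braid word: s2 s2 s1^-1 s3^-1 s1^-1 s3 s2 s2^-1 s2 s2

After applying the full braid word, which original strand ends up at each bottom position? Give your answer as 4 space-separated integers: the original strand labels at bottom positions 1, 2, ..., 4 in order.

Gen 1 (s2): strand 2 crosses over strand 3. Perm now: [1 3 2 4]
Gen 2 (s2): strand 3 crosses over strand 2. Perm now: [1 2 3 4]
Gen 3 (s1^-1): strand 1 crosses under strand 2. Perm now: [2 1 3 4]
Gen 4 (s3^-1): strand 3 crosses under strand 4. Perm now: [2 1 4 3]
Gen 5 (s1^-1): strand 2 crosses under strand 1. Perm now: [1 2 4 3]
Gen 6 (s3): strand 4 crosses over strand 3. Perm now: [1 2 3 4]
Gen 7 (s2): strand 2 crosses over strand 3. Perm now: [1 3 2 4]
Gen 8 (s2^-1): strand 3 crosses under strand 2. Perm now: [1 2 3 4]
Gen 9 (s2): strand 2 crosses over strand 3. Perm now: [1 3 2 4]
Gen 10 (s2): strand 3 crosses over strand 2. Perm now: [1 2 3 4]

Answer: 1 2 3 4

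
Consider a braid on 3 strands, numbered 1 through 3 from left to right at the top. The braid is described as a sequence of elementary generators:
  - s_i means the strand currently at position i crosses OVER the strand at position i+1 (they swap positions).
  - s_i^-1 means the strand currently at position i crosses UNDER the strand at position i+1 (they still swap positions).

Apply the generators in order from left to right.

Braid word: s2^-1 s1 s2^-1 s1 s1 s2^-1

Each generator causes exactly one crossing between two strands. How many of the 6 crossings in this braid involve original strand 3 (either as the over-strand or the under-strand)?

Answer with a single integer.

Gen 1: crossing 2x3. Involves strand 3? yes. Count so far: 1
Gen 2: crossing 1x3. Involves strand 3? yes. Count so far: 2
Gen 3: crossing 1x2. Involves strand 3? no. Count so far: 2
Gen 4: crossing 3x2. Involves strand 3? yes. Count so far: 3
Gen 5: crossing 2x3. Involves strand 3? yes. Count so far: 4
Gen 6: crossing 2x1. Involves strand 3? no. Count so far: 4

Answer: 4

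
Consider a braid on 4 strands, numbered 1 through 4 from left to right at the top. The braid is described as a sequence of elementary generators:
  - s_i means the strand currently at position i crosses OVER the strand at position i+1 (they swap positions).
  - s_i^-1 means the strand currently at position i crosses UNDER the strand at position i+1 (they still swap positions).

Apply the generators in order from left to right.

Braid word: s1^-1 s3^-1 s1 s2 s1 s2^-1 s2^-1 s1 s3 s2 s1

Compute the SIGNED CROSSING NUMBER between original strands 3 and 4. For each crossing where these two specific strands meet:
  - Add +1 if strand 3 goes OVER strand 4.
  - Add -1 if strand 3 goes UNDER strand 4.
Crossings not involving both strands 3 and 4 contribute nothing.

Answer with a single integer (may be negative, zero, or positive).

Answer: -2

Derivation:
Gen 1: crossing 1x2. Both 3&4? no. Sum: 0
Gen 2: 3 under 4. Both 3&4? yes. Contrib: -1. Sum: -1
Gen 3: crossing 2x1. Both 3&4? no. Sum: -1
Gen 4: crossing 2x4. Both 3&4? no. Sum: -1
Gen 5: crossing 1x4. Both 3&4? no. Sum: -1
Gen 6: crossing 1x2. Both 3&4? no. Sum: -1
Gen 7: crossing 2x1. Both 3&4? no. Sum: -1
Gen 8: crossing 4x1. Both 3&4? no. Sum: -1
Gen 9: crossing 2x3. Both 3&4? no. Sum: -1
Gen 10: 4 over 3. Both 3&4? yes. Contrib: -1. Sum: -2
Gen 11: crossing 1x3. Both 3&4? no. Sum: -2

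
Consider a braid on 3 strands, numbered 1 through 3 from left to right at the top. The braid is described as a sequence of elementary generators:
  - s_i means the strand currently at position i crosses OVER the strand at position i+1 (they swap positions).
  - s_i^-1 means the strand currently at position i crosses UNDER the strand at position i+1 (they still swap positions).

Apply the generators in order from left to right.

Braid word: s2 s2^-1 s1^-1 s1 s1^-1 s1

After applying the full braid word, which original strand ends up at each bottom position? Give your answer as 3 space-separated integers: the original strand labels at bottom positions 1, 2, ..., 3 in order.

Gen 1 (s2): strand 2 crosses over strand 3. Perm now: [1 3 2]
Gen 2 (s2^-1): strand 3 crosses under strand 2. Perm now: [1 2 3]
Gen 3 (s1^-1): strand 1 crosses under strand 2. Perm now: [2 1 3]
Gen 4 (s1): strand 2 crosses over strand 1. Perm now: [1 2 3]
Gen 5 (s1^-1): strand 1 crosses under strand 2. Perm now: [2 1 3]
Gen 6 (s1): strand 2 crosses over strand 1. Perm now: [1 2 3]

Answer: 1 2 3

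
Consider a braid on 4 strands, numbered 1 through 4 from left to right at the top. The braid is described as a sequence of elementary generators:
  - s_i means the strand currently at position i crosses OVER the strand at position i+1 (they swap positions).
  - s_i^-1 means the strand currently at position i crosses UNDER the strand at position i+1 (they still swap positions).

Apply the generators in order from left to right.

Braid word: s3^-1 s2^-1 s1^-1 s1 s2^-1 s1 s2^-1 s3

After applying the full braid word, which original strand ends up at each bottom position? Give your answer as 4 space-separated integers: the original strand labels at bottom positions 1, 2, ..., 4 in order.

Answer: 2 4 3 1

Derivation:
Gen 1 (s3^-1): strand 3 crosses under strand 4. Perm now: [1 2 4 3]
Gen 2 (s2^-1): strand 2 crosses under strand 4. Perm now: [1 4 2 3]
Gen 3 (s1^-1): strand 1 crosses under strand 4. Perm now: [4 1 2 3]
Gen 4 (s1): strand 4 crosses over strand 1. Perm now: [1 4 2 3]
Gen 5 (s2^-1): strand 4 crosses under strand 2. Perm now: [1 2 4 3]
Gen 6 (s1): strand 1 crosses over strand 2. Perm now: [2 1 4 3]
Gen 7 (s2^-1): strand 1 crosses under strand 4. Perm now: [2 4 1 3]
Gen 8 (s3): strand 1 crosses over strand 3. Perm now: [2 4 3 1]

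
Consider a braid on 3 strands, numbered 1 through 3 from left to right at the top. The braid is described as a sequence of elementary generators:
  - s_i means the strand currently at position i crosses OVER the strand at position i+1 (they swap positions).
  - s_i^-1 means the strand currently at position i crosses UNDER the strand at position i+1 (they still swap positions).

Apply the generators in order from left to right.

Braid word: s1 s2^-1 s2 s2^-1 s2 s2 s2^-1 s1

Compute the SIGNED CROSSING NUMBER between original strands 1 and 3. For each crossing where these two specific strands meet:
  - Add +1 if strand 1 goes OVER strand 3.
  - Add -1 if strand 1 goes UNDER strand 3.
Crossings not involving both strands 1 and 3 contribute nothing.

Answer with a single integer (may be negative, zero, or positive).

Gen 1: crossing 1x2. Both 1&3? no. Sum: 0
Gen 2: 1 under 3. Both 1&3? yes. Contrib: -1. Sum: -1
Gen 3: 3 over 1. Both 1&3? yes. Contrib: -1. Sum: -2
Gen 4: 1 under 3. Both 1&3? yes. Contrib: -1. Sum: -3
Gen 5: 3 over 1. Both 1&3? yes. Contrib: -1. Sum: -4
Gen 6: 1 over 3. Both 1&3? yes. Contrib: +1. Sum: -3
Gen 7: 3 under 1. Both 1&3? yes. Contrib: +1. Sum: -2
Gen 8: crossing 2x1. Both 1&3? no. Sum: -2

Answer: -2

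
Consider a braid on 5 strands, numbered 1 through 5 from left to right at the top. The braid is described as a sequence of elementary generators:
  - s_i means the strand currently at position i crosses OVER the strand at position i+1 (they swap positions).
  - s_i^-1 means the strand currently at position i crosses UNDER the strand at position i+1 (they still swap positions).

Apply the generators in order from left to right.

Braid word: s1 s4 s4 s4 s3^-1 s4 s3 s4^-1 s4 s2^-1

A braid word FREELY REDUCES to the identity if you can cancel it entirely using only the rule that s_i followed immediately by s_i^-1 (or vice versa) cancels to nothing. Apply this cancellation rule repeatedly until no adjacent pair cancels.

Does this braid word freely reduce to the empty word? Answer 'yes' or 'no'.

Answer: no

Derivation:
Gen 1 (s1): push. Stack: [s1]
Gen 2 (s4): push. Stack: [s1 s4]
Gen 3 (s4): push. Stack: [s1 s4 s4]
Gen 4 (s4): push. Stack: [s1 s4 s4 s4]
Gen 5 (s3^-1): push. Stack: [s1 s4 s4 s4 s3^-1]
Gen 6 (s4): push. Stack: [s1 s4 s4 s4 s3^-1 s4]
Gen 7 (s3): push. Stack: [s1 s4 s4 s4 s3^-1 s4 s3]
Gen 8 (s4^-1): push. Stack: [s1 s4 s4 s4 s3^-1 s4 s3 s4^-1]
Gen 9 (s4): cancels prior s4^-1. Stack: [s1 s4 s4 s4 s3^-1 s4 s3]
Gen 10 (s2^-1): push. Stack: [s1 s4 s4 s4 s3^-1 s4 s3 s2^-1]
Reduced word: s1 s4 s4 s4 s3^-1 s4 s3 s2^-1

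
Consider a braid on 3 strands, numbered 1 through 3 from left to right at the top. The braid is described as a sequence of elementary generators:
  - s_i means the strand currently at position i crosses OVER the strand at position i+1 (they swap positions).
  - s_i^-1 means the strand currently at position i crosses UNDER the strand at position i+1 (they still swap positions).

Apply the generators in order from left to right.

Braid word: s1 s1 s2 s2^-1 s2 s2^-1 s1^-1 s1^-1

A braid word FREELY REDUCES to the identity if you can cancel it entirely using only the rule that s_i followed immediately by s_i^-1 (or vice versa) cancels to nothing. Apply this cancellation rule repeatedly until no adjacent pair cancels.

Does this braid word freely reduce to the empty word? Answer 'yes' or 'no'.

Gen 1 (s1): push. Stack: [s1]
Gen 2 (s1): push. Stack: [s1 s1]
Gen 3 (s2): push. Stack: [s1 s1 s2]
Gen 4 (s2^-1): cancels prior s2. Stack: [s1 s1]
Gen 5 (s2): push. Stack: [s1 s1 s2]
Gen 6 (s2^-1): cancels prior s2. Stack: [s1 s1]
Gen 7 (s1^-1): cancels prior s1. Stack: [s1]
Gen 8 (s1^-1): cancels prior s1. Stack: []
Reduced word: (empty)

Answer: yes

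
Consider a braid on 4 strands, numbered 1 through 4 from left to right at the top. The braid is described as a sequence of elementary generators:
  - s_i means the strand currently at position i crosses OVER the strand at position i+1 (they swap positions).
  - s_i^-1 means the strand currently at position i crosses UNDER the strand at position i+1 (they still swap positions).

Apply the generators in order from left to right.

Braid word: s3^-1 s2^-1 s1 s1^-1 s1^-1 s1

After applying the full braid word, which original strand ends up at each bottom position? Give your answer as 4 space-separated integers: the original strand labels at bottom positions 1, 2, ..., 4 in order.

Gen 1 (s3^-1): strand 3 crosses under strand 4. Perm now: [1 2 4 3]
Gen 2 (s2^-1): strand 2 crosses under strand 4. Perm now: [1 4 2 3]
Gen 3 (s1): strand 1 crosses over strand 4. Perm now: [4 1 2 3]
Gen 4 (s1^-1): strand 4 crosses under strand 1. Perm now: [1 4 2 3]
Gen 5 (s1^-1): strand 1 crosses under strand 4. Perm now: [4 1 2 3]
Gen 6 (s1): strand 4 crosses over strand 1. Perm now: [1 4 2 3]

Answer: 1 4 2 3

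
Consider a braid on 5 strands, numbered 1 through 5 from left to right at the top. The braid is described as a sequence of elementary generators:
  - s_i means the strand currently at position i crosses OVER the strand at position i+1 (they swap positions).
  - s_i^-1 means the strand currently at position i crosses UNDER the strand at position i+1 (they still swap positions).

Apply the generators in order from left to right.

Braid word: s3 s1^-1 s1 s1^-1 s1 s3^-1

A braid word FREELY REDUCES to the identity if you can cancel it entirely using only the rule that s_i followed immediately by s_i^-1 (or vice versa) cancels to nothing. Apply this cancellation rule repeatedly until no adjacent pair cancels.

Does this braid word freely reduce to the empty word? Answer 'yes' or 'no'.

Gen 1 (s3): push. Stack: [s3]
Gen 2 (s1^-1): push. Stack: [s3 s1^-1]
Gen 3 (s1): cancels prior s1^-1. Stack: [s3]
Gen 4 (s1^-1): push. Stack: [s3 s1^-1]
Gen 5 (s1): cancels prior s1^-1. Stack: [s3]
Gen 6 (s3^-1): cancels prior s3. Stack: []
Reduced word: (empty)

Answer: yes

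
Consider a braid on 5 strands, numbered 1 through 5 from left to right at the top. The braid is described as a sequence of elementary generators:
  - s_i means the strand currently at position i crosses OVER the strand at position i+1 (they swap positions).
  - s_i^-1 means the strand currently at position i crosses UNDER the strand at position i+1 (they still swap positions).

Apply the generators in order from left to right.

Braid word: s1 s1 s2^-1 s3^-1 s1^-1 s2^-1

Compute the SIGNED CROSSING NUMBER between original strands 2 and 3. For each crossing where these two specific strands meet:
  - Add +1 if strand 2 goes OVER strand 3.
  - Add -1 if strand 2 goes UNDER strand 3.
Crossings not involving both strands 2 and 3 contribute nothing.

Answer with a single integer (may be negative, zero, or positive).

Gen 1: crossing 1x2. Both 2&3? no. Sum: 0
Gen 2: crossing 2x1. Both 2&3? no. Sum: 0
Gen 3: 2 under 3. Both 2&3? yes. Contrib: -1. Sum: -1
Gen 4: crossing 2x4. Both 2&3? no. Sum: -1
Gen 5: crossing 1x3. Both 2&3? no. Sum: -1
Gen 6: crossing 1x4. Both 2&3? no. Sum: -1

Answer: -1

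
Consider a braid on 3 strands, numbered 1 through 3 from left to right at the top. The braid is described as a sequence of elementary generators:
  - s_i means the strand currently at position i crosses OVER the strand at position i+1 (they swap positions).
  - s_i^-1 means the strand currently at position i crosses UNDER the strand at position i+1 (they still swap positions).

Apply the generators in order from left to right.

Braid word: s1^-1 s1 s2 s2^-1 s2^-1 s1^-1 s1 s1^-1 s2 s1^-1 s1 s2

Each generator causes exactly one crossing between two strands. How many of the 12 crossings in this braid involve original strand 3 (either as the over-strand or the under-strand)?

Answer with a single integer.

Answer: 8

Derivation:
Gen 1: crossing 1x2. Involves strand 3? no. Count so far: 0
Gen 2: crossing 2x1. Involves strand 3? no. Count so far: 0
Gen 3: crossing 2x3. Involves strand 3? yes. Count so far: 1
Gen 4: crossing 3x2. Involves strand 3? yes. Count so far: 2
Gen 5: crossing 2x3. Involves strand 3? yes. Count so far: 3
Gen 6: crossing 1x3. Involves strand 3? yes. Count so far: 4
Gen 7: crossing 3x1. Involves strand 3? yes. Count so far: 5
Gen 8: crossing 1x3. Involves strand 3? yes. Count so far: 6
Gen 9: crossing 1x2. Involves strand 3? no. Count so far: 6
Gen 10: crossing 3x2. Involves strand 3? yes. Count so far: 7
Gen 11: crossing 2x3. Involves strand 3? yes. Count so far: 8
Gen 12: crossing 2x1. Involves strand 3? no. Count so far: 8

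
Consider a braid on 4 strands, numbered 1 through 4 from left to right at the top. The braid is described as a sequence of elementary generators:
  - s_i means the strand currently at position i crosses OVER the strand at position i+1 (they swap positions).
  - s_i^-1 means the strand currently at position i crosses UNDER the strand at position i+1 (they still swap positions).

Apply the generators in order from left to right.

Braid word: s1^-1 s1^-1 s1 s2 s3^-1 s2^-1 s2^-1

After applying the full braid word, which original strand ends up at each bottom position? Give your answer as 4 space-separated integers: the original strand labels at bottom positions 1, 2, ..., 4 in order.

Answer: 2 3 4 1

Derivation:
Gen 1 (s1^-1): strand 1 crosses under strand 2. Perm now: [2 1 3 4]
Gen 2 (s1^-1): strand 2 crosses under strand 1. Perm now: [1 2 3 4]
Gen 3 (s1): strand 1 crosses over strand 2. Perm now: [2 1 3 4]
Gen 4 (s2): strand 1 crosses over strand 3. Perm now: [2 3 1 4]
Gen 5 (s3^-1): strand 1 crosses under strand 4. Perm now: [2 3 4 1]
Gen 6 (s2^-1): strand 3 crosses under strand 4. Perm now: [2 4 3 1]
Gen 7 (s2^-1): strand 4 crosses under strand 3. Perm now: [2 3 4 1]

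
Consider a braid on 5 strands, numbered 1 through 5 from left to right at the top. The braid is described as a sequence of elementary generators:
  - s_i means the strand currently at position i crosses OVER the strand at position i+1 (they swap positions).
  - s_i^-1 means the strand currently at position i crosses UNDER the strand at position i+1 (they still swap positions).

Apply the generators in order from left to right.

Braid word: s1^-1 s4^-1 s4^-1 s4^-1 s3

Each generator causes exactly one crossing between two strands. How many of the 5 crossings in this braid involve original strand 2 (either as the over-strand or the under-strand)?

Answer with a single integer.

Gen 1: crossing 1x2. Involves strand 2? yes. Count so far: 1
Gen 2: crossing 4x5. Involves strand 2? no. Count so far: 1
Gen 3: crossing 5x4. Involves strand 2? no. Count so far: 1
Gen 4: crossing 4x5. Involves strand 2? no. Count so far: 1
Gen 5: crossing 3x5. Involves strand 2? no. Count so far: 1

Answer: 1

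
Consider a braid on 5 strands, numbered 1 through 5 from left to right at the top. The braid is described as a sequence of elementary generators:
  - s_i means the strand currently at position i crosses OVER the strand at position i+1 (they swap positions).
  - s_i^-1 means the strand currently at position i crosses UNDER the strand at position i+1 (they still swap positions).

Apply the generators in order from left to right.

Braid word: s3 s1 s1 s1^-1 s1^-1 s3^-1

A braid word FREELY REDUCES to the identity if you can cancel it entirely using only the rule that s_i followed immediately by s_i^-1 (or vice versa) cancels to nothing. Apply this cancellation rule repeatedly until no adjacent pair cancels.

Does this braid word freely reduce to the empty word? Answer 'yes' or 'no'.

Answer: yes

Derivation:
Gen 1 (s3): push. Stack: [s3]
Gen 2 (s1): push. Stack: [s3 s1]
Gen 3 (s1): push. Stack: [s3 s1 s1]
Gen 4 (s1^-1): cancels prior s1. Stack: [s3 s1]
Gen 5 (s1^-1): cancels prior s1. Stack: [s3]
Gen 6 (s3^-1): cancels prior s3. Stack: []
Reduced word: (empty)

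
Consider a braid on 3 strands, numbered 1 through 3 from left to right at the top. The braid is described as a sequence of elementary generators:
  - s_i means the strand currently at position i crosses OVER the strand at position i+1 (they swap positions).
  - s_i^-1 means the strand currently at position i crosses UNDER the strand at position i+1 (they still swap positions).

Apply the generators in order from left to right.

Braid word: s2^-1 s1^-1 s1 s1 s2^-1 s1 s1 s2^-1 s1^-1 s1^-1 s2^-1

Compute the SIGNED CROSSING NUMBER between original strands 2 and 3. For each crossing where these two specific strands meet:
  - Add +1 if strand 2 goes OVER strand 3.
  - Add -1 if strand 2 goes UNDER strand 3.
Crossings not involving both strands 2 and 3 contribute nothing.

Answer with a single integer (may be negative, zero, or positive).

Answer: -1

Derivation:
Gen 1: 2 under 3. Both 2&3? yes. Contrib: -1. Sum: -1
Gen 2: crossing 1x3. Both 2&3? no. Sum: -1
Gen 3: crossing 3x1. Both 2&3? no. Sum: -1
Gen 4: crossing 1x3. Both 2&3? no. Sum: -1
Gen 5: crossing 1x2. Both 2&3? no. Sum: -1
Gen 6: 3 over 2. Both 2&3? yes. Contrib: -1. Sum: -2
Gen 7: 2 over 3. Both 2&3? yes. Contrib: +1. Sum: -1
Gen 8: crossing 2x1. Both 2&3? no. Sum: -1
Gen 9: crossing 3x1. Both 2&3? no. Sum: -1
Gen 10: crossing 1x3. Both 2&3? no. Sum: -1
Gen 11: crossing 1x2. Both 2&3? no. Sum: -1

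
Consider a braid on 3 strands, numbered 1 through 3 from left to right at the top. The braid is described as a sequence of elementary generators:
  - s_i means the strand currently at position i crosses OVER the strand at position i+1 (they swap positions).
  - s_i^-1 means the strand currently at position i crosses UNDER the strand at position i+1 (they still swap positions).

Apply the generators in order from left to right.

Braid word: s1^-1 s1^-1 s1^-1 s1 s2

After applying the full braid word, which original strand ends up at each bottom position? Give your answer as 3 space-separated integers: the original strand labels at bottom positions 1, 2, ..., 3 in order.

Gen 1 (s1^-1): strand 1 crosses under strand 2. Perm now: [2 1 3]
Gen 2 (s1^-1): strand 2 crosses under strand 1. Perm now: [1 2 3]
Gen 3 (s1^-1): strand 1 crosses under strand 2. Perm now: [2 1 3]
Gen 4 (s1): strand 2 crosses over strand 1. Perm now: [1 2 3]
Gen 5 (s2): strand 2 crosses over strand 3. Perm now: [1 3 2]

Answer: 1 3 2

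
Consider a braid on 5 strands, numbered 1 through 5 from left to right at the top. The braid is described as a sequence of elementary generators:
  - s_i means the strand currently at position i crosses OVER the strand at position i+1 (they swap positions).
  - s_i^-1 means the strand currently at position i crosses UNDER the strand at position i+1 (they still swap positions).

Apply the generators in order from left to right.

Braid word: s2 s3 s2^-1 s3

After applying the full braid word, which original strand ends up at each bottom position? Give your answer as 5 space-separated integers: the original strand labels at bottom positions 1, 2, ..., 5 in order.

Gen 1 (s2): strand 2 crosses over strand 3. Perm now: [1 3 2 4 5]
Gen 2 (s3): strand 2 crosses over strand 4. Perm now: [1 3 4 2 5]
Gen 3 (s2^-1): strand 3 crosses under strand 4. Perm now: [1 4 3 2 5]
Gen 4 (s3): strand 3 crosses over strand 2. Perm now: [1 4 2 3 5]

Answer: 1 4 2 3 5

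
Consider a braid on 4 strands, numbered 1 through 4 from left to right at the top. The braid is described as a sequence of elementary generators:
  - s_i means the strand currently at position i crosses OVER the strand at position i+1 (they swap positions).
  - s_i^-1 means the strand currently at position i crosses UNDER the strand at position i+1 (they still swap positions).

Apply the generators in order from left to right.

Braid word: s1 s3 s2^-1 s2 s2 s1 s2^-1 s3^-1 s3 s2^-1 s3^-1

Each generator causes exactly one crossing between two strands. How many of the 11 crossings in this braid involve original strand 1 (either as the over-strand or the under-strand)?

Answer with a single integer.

Answer: 7

Derivation:
Gen 1: crossing 1x2. Involves strand 1? yes. Count so far: 1
Gen 2: crossing 3x4. Involves strand 1? no. Count so far: 1
Gen 3: crossing 1x4. Involves strand 1? yes. Count so far: 2
Gen 4: crossing 4x1. Involves strand 1? yes. Count so far: 3
Gen 5: crossing 1x4. Involves strand 1? yes. Count so far: 4
Gen 6: crossing 2x4. Involves strand 1? no. Count so far: 4
Gen 7: crossing 2x1. Involves strand 1? yes. Count so far: 5
Gen 8: crossing 2x3. Involves strand 1? no. Count so far: 5
Gen 9: crossing 3x2. Involves strand 1? no. Count so far: 5
Gen 10: crossing 1x2. Involves strand 1? yes. Count so far: 6
Gen 11: crossing 1x3. Involves strand 1? yes. Count so far: 7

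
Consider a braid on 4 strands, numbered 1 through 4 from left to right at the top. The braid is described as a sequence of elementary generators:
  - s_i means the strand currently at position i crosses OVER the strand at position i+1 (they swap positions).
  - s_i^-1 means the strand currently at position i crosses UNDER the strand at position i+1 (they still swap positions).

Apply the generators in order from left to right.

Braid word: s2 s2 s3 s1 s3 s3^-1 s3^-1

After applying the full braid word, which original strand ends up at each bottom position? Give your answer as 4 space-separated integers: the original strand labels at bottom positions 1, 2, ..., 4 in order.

Gen 1 (s2): strand 2 crosses over strand 3. Perm now: [1 3 2 4]
Gen 2 (s2): strand 3 crosses over strand 2. Perm now: [1 2 3 4]
Gen 3 (s3): strand 3 crosses over strand 4. Perm now: [1 2 4 3]
Gen 4 (s1): strand 1 crosses over strand 2. Perm now: [2 1 4 3]
Gen 5 (s3): strand 4 crosses over strand 3. Perm now: [2 1 3 4]
Gen 6 (s3^-1): strand 3 crosses under strand 4. Perm now: [2 1 4 3]
Gen 7 (s3^-1): strand 4 crosses under strand 3. Perm now: [2 1 3 4]

Answer: 2 1 3 4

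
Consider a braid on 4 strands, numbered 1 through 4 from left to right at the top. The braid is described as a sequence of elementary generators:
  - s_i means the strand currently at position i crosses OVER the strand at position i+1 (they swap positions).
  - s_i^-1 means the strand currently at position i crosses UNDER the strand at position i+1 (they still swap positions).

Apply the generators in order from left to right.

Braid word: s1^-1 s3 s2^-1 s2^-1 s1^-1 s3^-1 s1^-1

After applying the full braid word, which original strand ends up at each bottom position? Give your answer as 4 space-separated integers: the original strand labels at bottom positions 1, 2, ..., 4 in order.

Answer: 2 1 3 4

Derivation:
Gen 1 (s1^-1): strand 1 crosses under strand 2. Perm now: [2 1 3 4]
Gen 2 (s3): strand 3 crosses over strand 4. Perm now: [2 1 4 3]
Gen 3 (s2^-1): strand 1 crosses under strand 4. Perm now: [2 4 1 3]
Gen 4 (s2^-1): strand 4 crosses under strand 1. Perm now: [2 1 4 3]
Gen 5 (s1^-1): strand 2 crosses under strand 1. Perm now: [1 2 4 3]
Gen 6 (s3^-1): strand 4 crosses under strand 3. Perm now: [1 2 3 4]
Gen 7 (s1^-1): strand 1 crosses under strand 2. Perm now: [2 1 3 4]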